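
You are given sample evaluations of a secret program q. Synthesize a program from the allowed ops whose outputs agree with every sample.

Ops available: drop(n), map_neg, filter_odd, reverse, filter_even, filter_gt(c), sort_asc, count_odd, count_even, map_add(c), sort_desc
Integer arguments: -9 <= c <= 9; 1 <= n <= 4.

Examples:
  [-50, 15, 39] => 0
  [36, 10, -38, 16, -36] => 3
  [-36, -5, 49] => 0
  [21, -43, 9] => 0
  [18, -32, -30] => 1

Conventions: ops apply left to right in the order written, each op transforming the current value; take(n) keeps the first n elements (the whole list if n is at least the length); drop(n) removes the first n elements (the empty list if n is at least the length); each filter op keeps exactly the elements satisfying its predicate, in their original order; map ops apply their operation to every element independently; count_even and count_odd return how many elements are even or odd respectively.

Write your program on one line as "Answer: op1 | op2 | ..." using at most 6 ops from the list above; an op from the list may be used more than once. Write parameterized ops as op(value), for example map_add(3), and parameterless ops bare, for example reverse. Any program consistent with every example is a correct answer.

reverse | map_add(9) | reverse | filter_gt(1) | sort_asc | count_odd

Check, running the answer program on each example:
  [-50, 15, 39] -> [39, 15, -50] -> [48, 24, -41] -> [-41, 24, 48] -> [24, 48] -> [24, 48] -> 0
  [36, 10, -38, 16, -36] -> [-36, 16, -38, 10, 36] -> [-27, 25, -29, 19, 45] -> [45, 19, -29, 25, -27] -> [45, 19, 25] -> [19, 25, 45] -> 3
  [-36, -5, 49] -> [49, -5, -36] -> [58, 4, -27] -> [-27, 4, 58] -> [4, 58] -> [4, 58] -> 0
  [21, -43, 9] -> [9, -43, 21] -> [18, -34, 30] -> [30, -34, 18] -> [30, 18] -> [18, 30] -> 0
  [18, -32, -30] -> [-30, -32, 18] -> [-21, -23, 27] -> [27, -23, -21] -> [27] -> [27] -> 1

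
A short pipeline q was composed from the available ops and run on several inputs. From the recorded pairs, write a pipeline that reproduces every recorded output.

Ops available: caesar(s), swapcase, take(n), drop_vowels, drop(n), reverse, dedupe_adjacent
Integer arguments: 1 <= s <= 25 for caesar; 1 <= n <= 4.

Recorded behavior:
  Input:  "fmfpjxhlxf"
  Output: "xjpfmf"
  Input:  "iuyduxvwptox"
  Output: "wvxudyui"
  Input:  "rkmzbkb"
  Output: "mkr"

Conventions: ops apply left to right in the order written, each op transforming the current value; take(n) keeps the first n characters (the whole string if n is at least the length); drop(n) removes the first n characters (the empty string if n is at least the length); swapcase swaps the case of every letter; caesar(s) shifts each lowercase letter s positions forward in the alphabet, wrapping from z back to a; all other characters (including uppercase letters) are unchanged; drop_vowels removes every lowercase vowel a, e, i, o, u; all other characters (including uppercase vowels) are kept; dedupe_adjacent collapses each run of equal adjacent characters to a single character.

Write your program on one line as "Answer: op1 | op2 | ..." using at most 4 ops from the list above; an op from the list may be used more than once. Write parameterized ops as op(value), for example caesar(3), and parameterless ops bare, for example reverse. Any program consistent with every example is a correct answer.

reverse | drop(3) | drop(1)

Check, running the answer program on each example:
  "fmfpjxhlxf" -> "fxlhxjpfmf" -> "hxjpfmf" -> "xjpfmf"
  "iuyduxvwptox" -> "xotpwvxudyui" -> "pwvxudyui" -> "wvxudyui"
  "rkmzbkb" -> "bkbzmkr" -> "zmkr" -> "mkr"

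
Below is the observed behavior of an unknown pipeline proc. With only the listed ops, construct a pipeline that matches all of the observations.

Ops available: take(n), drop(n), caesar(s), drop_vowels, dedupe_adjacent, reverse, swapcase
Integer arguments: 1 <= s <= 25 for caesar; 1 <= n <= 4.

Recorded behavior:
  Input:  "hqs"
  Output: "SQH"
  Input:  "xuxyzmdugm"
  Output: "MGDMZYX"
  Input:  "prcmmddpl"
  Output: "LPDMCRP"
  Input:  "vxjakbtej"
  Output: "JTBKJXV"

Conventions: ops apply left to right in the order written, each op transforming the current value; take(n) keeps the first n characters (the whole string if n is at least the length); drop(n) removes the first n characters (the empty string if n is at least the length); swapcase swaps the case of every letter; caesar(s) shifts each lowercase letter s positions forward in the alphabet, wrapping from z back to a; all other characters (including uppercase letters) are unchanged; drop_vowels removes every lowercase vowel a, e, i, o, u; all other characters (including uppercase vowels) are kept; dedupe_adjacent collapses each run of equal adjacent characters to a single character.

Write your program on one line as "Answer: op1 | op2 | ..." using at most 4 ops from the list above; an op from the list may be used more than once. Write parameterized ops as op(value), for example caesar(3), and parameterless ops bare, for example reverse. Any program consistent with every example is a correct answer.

reverse | drop_vowels | swapcase | dedupe_adjacent

Check, running the answer program on each example:
  "hqs" -> "sqh" -> "sqh" -> "SQH" -> "SQH"
  "xuxyzmdugm" -> "mgudmzyxux" -> "mgdmzyxx" -> "MGDMZYXX" -> "MGDMZYX"
  "prcmmddpl" -> "lpddmmcrp" -> "lpddmmcrp" -> "LPDDMMCRP" -> "LPDMCRP"
  "vxjakbtej" -> "jetbkajxv" -> "jtbkjxv" -> "JTBKJXV" -> "JTBKJXV"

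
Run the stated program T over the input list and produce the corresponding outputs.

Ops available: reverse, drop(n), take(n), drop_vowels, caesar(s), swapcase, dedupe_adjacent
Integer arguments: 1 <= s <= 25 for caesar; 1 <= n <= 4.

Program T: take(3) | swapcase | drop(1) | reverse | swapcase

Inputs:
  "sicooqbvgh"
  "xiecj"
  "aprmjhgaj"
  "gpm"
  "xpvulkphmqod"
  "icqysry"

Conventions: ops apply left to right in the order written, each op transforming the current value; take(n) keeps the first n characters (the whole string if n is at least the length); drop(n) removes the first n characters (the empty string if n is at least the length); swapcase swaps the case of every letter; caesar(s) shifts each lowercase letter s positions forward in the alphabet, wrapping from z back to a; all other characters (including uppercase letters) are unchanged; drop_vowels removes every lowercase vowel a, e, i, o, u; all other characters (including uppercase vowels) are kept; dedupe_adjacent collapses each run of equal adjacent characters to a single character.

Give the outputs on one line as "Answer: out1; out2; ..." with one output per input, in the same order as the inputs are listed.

"ci"; "ei"; "rp"; "mp"; "vp"; "qc"

Execution, op by op:
  "sicooqbvgh" -> "sic" -> "SIC" -> "IC" -> "CI" -> "ci"
  "xiecj" -> "xie" -> "XIE" -> "IE" -> "EI" -> "ei"
  "aprmjhgaj" -> "apr" -> "APR" -> "PR" -> "RP" -> "rp"
  "gpm" -> "gpm" -> "GPM" -> "PM" -> "MP" -> "mp"
  "xpvulkphmqod" -> "xpv" -> "XPV" -> "PV" -> "VP" -> "vp"
  "icqysry" -> "icq" -> "ICQ" -> "CQ" -> "QC" -> "qc"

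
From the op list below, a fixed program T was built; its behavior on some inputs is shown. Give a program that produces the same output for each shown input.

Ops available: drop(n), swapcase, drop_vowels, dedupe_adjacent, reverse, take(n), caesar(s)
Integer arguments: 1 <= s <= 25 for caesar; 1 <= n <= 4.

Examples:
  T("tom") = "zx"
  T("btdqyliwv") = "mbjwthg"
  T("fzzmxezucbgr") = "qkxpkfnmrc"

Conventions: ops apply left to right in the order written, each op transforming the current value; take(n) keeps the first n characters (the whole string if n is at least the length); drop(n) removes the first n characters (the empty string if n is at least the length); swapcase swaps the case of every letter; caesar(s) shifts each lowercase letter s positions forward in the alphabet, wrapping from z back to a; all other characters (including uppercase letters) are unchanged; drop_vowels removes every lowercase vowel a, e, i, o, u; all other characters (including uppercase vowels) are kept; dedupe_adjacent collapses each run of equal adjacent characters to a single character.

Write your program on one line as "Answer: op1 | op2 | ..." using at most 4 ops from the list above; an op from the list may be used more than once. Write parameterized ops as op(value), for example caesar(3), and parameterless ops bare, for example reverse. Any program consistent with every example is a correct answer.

dedupe_adjacent | caesar(11) | drop_vowels

Check, running the answer program on each example:
  "tom" -> "tom" -> "ezx" -> "zx"
  "btdqyliwv" -> "btdqyliwv" -> "meobjwthg" -> "mbjwthg"
  "fzzmxezucbgr" -> "fzmxezucbgr" -> "qkxipkfnmrc" -> "qkxpkfnmrc"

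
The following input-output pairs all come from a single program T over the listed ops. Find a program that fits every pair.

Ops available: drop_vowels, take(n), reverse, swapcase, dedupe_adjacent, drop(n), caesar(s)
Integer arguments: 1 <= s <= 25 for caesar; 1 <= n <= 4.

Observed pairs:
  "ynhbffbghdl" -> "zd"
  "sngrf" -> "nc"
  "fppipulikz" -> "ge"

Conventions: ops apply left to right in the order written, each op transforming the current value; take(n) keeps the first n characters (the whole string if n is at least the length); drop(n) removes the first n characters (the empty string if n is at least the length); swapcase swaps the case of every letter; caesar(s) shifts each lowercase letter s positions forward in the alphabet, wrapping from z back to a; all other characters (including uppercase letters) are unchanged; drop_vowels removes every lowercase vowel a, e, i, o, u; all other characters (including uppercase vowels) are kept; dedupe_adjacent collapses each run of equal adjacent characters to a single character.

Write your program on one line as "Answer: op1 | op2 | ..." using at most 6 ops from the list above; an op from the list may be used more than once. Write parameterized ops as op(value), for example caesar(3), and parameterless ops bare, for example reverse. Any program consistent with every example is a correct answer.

reverse | swapcase | drop(1) | take(2) | swapcase | caesar(22)

Check, running the answer program on each example:
  "ynhbffbghdl" -> "ldhgbffbhny" -> "LDHGBFFBHNY" -> "DHGBFFBHNY" -> "DH" -> "dh" -> "zd"
  "sngrf" -> "frgns" -> "FRGNS" -> "RGNS" -> "RG" -> "rg" -> "nc"
  "fppipulikz" -> "zkilupippf" -> "ZKILUPIPPF" -> "KILUPIPPF" -> "KI" -> "ki" -> "ge"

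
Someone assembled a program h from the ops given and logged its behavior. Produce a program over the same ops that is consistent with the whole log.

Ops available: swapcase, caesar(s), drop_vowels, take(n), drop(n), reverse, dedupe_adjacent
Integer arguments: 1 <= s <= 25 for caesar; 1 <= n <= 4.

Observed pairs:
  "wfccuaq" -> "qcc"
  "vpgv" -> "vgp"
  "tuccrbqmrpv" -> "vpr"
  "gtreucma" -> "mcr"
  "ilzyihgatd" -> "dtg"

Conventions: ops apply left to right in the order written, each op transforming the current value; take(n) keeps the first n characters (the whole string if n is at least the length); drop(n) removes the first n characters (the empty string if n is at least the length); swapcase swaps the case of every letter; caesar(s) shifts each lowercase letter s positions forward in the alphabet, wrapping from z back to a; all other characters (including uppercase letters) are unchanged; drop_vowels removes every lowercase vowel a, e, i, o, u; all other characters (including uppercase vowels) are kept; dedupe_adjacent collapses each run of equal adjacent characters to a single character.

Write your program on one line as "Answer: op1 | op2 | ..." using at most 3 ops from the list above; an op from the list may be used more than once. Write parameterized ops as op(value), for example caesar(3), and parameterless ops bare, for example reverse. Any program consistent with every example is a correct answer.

drop_vowels | reverse | take(3)

Check, running the answer program on each example:
  "wfccuaq" -> "wfccq" -> "qccfw" -> "qcc"
  "vpgv" -> "vpgv" -> "vgpv" -> "vgp"
  "tuccrbqmrpv" -> "tccrbqmrpv" -> "vprmqbrcct" -> "vpr"
  "gtreucma" -> "gtrcm" -> "mcrtg" -> "mcr"
  "ilzyihgatd" -> "lzyhgtd" -> "dtghyzl" -> "dtg"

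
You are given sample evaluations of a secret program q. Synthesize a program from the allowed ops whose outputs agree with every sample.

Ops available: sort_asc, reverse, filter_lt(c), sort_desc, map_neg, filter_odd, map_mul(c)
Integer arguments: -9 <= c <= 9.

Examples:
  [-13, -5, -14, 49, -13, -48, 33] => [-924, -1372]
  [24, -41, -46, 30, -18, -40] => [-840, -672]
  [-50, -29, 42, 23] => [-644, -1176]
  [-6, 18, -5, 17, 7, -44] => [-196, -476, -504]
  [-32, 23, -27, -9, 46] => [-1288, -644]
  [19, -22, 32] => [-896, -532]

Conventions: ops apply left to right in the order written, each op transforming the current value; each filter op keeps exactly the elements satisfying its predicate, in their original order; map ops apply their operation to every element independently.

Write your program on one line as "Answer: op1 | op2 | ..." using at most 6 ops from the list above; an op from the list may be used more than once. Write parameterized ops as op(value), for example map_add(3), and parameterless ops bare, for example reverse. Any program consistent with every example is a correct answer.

map_mul(-7) | reverse | map_mul(-2) | map_mul(-2) | filter_lt(-5)

Check, running the answer program on each example:
  [-13, -5, -14, 49, -13, -48, 33] -> [91, 35, 98, -343, 91, 336, -231] -> [-231, 336, 91, -343, 98, 35, 91] -> [462, -672, -182, 686, -196, -70, -182] -> [-924, 1344, 364, -1372, 392, 140, 364] -> [-924, -1372]
  [24, -41, -46, 30, -18, -40] -> [-168, 287, 322, -210, 126, 280] -> [280, 126, -210, 322, 287, -168] -> [-560, -252, 420, -644, -574, 336] -> [1120, 504, -840, 1288, 1148, -672] -> [-840, -672]
  [-50, -29, 42, 23] -> [350, 203, -294, -161] -> [-161, -294, 203, 350] -> [322, 588, -406, -700] -> [-644, -1176, 812, 1400] -> [-644, -1176]
  [-6, 18, -5, 17, 7, -44] -> [42, -126, 35, -119, -49, 308] -> [308, -49, -119, 35, -126, 42] -> [-616, 98, 238, -70, 252, -84] -> [1232, -196, -476, 140, -504, 168] -> [-196, -476, -504]
  [-32, 23, -27, -9, 46] -> [224, -161, 189, 63, -322] -> [-322, 63, 189, -161, 224] -> [644, -126, -378, 322, -448] -> [-1288, 252, 756, -644, 896] -> [-1288, -644]
  [19, -22, 32] -> [-133, 154, -224] -> [-224, 154, -133] -> [448, -308, 266] -> [-896, 616, -532] -> [-896, -532]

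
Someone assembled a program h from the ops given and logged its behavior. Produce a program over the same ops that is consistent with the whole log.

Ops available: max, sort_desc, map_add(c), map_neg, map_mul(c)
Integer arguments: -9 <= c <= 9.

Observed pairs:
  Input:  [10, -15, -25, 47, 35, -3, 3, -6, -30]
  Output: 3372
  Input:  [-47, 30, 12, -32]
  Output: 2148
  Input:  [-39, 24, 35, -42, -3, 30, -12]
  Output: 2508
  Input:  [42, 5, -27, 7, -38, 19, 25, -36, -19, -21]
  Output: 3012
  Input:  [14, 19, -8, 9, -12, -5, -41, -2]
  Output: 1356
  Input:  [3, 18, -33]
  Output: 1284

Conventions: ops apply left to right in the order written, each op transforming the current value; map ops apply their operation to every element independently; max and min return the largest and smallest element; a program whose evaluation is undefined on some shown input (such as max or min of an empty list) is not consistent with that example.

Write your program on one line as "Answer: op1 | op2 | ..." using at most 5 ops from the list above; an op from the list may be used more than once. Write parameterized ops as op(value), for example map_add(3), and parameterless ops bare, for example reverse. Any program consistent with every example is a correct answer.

map_mul(-3) | map_mul(8) | map_add(4) | map_mul(-3) | max

Check, running the answer program on each example:
  [10, -15, -25, 47, 35, -3, 3, -6, -30] -> [-30, 45, 75, -141, -105, 9, -9, 18, 90] -> [-240, 360, 600, -1128, -840, 72, -72, 144, 720] -> [-236, 364, 604, -1124, -836, 76, -68, 148, 724] -> [708, -1092, -1812, 3372, 2508, -228, 204, -444, -2172] -> 3372
  [-47, 30, 12, -32] -> [141, -90, -36, 96] -> [1128, -720, -288, 768] -> [1132, -716, -284, 772] -> [-3396, 2148, 852, -2316] -> 2148
  [-39, 24, 35, -42, -3, 30, -12] -> [117, -72, -105, 126, 9, -90, 36] -> [936, -576, -840, 1008, 72, -720, 288] -> [940, -572, -836, 1012, 76, -716, 292] -> [-2820, 1716, 2508, -3036, -228, 2148, -876] -> 2508
  [42, 5, -27, 7, -38, 19, 25, -36, -19, -21] -> [-126, -15, 81, -21, 114, -57, -75, 108, 57, 63] -> [-1008, -120, 648, -168, 912, -456, -600, 864, 456, 504] -> [-1004, -116, 652, -164, 916, -452, -596, 868, 460, 508] -> [3012, 348, -1956, 492, -2748, 1356, 1788, -2604, -1380, -1524] -> 3012
  [14, 19, -8, 9, -12, -5, -41, -2] -> [-42, -57, 24, -27, 36, 15, 123, 6] -> [-336, -456, 192, -216, 288, 120, 984, 48] -> [-332, -452, 196, -212, 292, 124, 988, 52] -> [996, 1356, -588, 636, -876, -372, -2964, -156] -> 1356
  [3, 18, -33] -> [-9, -54, 99] -> [-72, -432, 792] -> [-68, -428, 796] -> [204, 1284, -2388] -> 1284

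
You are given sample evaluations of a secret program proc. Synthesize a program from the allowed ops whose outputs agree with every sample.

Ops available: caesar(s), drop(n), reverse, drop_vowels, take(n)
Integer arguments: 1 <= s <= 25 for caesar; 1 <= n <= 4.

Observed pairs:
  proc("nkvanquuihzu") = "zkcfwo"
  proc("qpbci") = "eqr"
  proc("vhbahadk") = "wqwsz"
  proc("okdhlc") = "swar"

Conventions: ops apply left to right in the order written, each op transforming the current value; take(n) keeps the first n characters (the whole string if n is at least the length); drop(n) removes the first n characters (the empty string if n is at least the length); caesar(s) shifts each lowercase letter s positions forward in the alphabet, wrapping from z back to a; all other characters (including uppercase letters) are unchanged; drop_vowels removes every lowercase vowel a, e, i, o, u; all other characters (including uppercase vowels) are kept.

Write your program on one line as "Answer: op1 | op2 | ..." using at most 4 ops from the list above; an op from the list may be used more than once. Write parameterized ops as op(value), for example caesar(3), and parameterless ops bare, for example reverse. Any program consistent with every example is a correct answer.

drop_vowels | caesar(15) | drop(1)

Check, running the answer program on each example:
  "nkvanquuihzu" -> "nkvnqhz" -> "czkcfwo" -> "zkcfwo"
  "qpbci" -> "qpbc" -> "feqr" -> "eqr"
  "vhbahadk" -> "vhbhdk" -> "kwqwsz" -> "wqwsz"
  "okdhlc" -> "kdhlc" -> "zswar" -> "swar"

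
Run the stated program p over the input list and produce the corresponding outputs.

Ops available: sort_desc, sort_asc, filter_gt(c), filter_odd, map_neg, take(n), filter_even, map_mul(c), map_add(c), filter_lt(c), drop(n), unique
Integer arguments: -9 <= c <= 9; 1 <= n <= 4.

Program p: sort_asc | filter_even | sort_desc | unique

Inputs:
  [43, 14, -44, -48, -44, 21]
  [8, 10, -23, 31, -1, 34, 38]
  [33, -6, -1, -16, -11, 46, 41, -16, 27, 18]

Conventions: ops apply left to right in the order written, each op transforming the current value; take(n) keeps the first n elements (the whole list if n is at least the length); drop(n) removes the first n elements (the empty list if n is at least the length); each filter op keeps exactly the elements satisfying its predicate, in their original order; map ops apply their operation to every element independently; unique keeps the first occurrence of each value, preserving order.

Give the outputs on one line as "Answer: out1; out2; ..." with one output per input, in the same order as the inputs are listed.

[14, -44, -48]; [38, 34, 10, 8]; [46, 18, -6, -16]

Execution, op by op:
  [43, 14, -44, -48, -44, 21] -> [-48, -44, -44, 14, 21, 43] -> [-48, -44, -44, 14] -> [14, -44, -44, -48] -> [14, -44, -48]
  [8, 10, -23, 31, -1, 34, 38] -> [-23, -1, 8, 10, 31, 34, 38] -> [8, 10, 34, 38] -> [38, 34, 10, 8] -> [38, 34, 10, 8]
  [33, -6, -1, -16, -11, 46, 41, -16, 27, 18] -> [-16, -16, -11, -6, -1, 18, 27, 33, 41, 46] -> [-16, -16, -6, 18, 46] -> [46, 18, -6, -16, -16] -> [46, 18, -6, -16]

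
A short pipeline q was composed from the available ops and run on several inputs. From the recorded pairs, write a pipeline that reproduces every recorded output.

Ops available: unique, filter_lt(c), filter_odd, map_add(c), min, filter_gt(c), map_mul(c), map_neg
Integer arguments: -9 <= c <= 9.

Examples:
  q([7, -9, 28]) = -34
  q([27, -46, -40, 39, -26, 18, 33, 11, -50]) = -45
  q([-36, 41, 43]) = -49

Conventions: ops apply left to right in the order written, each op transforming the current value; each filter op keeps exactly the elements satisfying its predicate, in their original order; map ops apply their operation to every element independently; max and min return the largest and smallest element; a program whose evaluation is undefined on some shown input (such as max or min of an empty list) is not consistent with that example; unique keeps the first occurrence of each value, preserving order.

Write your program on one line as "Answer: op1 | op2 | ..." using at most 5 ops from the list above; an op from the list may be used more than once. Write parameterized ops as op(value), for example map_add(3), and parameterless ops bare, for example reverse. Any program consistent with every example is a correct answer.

map_neg | filter_lt(-4) | map_add(-6) | min

Check, running the answer program on each example:
  [7, -9, 28] -> [-7, 9, -28] -> [-7, -28] -> [-13, -34] -> -34
  [27, -46, -40, 39, -26, 18, 33, 11, -50] -> [-27, 46, 40, -39, 26, -18, -33, -11, 50] -> [-27, -39, -18, -33, -11] -> [-33, -45, -24, -39, -17] -> -45
  [-36, 41, 43] -> [36, -41, -43] -> [-41, -43] -> [-47, -49] -> -49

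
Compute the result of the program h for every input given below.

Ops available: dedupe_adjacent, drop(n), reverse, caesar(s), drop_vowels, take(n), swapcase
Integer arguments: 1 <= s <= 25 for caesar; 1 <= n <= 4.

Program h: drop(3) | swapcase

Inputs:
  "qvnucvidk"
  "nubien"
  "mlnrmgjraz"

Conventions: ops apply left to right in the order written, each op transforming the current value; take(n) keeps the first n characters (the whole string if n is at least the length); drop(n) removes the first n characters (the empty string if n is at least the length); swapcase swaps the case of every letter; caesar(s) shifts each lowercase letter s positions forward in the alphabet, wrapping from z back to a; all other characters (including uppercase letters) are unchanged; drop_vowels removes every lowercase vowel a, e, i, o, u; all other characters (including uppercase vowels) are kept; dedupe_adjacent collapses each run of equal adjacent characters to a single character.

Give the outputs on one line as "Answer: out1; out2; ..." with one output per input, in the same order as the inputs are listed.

Execution, op by op:
  "qvnucvidk" -> "ucvidk" -> "UCVIDK"
  "nubien" -> "ien" -> "IEN"
  "mlnrmgjraz" -> "rmgjraz" -> "RMGJRAZ"

"UCVIDK"; "IEN"; "RMGJRAZ"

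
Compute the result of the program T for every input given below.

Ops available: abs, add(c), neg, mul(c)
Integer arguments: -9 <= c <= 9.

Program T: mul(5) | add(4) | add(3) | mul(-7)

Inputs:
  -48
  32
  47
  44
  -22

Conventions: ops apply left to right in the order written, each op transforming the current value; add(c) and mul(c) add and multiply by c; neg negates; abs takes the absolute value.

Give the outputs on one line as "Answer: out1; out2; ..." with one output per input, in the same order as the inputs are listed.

1631; -1169; -1694; -1589; 721

Execution, op by op:
  -48 -> -240 -> -236 -> -233 -> 1631
  32 -> 160 -> 164 -> 167 -> -1169
  47 -> 235 -> 239 -> 242 -> -1694
  44 -> 220 -> 224 -> 227 -> -1589
  -22 -> -110 -> -106 -> -103 -> 721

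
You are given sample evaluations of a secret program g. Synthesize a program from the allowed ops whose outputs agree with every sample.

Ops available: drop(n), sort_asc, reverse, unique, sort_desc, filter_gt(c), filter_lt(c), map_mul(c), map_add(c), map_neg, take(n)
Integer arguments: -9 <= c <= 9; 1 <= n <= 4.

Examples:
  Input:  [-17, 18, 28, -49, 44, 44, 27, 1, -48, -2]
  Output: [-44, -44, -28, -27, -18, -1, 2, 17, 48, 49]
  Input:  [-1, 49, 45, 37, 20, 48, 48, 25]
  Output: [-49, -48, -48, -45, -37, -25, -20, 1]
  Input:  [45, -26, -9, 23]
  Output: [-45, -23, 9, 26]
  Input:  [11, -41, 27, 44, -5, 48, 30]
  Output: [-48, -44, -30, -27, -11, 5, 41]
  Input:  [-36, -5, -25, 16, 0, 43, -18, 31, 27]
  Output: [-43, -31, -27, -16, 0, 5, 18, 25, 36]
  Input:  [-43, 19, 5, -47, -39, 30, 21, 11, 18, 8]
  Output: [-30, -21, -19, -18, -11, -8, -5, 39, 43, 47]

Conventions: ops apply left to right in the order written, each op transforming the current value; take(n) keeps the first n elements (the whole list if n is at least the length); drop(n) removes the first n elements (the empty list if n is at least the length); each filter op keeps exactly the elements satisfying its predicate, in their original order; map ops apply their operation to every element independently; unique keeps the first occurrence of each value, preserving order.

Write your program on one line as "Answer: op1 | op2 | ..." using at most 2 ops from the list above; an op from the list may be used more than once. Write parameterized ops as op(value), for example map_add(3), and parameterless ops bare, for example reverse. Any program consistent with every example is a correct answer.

sort_desc | map_neg

Check, running the answer program on each example:
  [-17, 18, 28, -49, 44, 44, 27, 1, -48, -2] -> [44, 44, 28, 27, 18, 1, -2, -17, -48, -49] -> [-44, -44, -28, -27, -18, -1, 2, 17, 48, 49]
  [-1, 49, 45, 37, 20, 48, 48, 25] -> [49, 48, 48, 45, 37, 25, 20, -1] -> [-49, -48, -48, -45, -37, -25, -20, 1]
  [45, -26, -9, 23] -> [45, 23, -9, -26] -> [-45, -23, 9, 26]
  [11, -41, 27, 44, -5, 48, 30] -> [48, 44, 30, 27, 11, -5, -41] -> [-48, -44, -30, -27, -11, 5, 41]
  [-36, -5, -25, 16, 0, 43, -18, 31, 27] -> [43, 31, 27, 16, 0, -5, -18, -25, -36] -> [-43, -31, -27, -16, 0, 5, 18, 25, 36]
  [-43, 19, 5, -47, -39, 30, 21, 11, 18, 8] -> [30, 21, 19, 18, 11, 8, 5, -39, -43, -47] -> [-30, -21, -19, -18, -11, -8, -5, 39, 43, 47]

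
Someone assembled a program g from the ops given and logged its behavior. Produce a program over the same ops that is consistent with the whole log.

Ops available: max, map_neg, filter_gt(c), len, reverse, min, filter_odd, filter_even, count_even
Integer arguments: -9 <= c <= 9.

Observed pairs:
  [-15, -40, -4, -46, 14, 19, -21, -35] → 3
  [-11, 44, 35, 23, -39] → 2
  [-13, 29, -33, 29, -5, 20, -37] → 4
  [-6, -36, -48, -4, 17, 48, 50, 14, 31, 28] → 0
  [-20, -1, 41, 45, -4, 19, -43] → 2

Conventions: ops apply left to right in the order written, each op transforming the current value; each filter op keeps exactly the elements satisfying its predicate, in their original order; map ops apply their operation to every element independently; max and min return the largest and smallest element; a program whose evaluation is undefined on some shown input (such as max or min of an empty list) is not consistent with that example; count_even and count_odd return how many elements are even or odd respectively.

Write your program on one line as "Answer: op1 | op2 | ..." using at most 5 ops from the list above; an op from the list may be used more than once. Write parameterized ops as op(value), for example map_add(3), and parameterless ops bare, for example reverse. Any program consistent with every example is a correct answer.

map_neg | filter_odd | filter_gt(-1) | len

Check, running the answer program on each example:
  [-15, -40, -4, -46, 14, 19, -21, -35] -> [15, 40, 4, 46, -14, -19, 21, 35] -> [15, -19, 21, 35] -> [15, 21, 35] -> 3
  [-11, 44, 35, 23, -39] -> [11, -44, -35, -23, 39] -> [11, -35, -23, 39] -> [11, 39] -> 2
  [-13, 29, -33, 29, -5, 20, -37] -> [13, -29, 33, -29, 5, -20, 37] -> [13, -29, 33, -29, 5, 37] -> [13, 33, 5, 37] -> 4
  [-6, -36, -48, -4, 17, 48, 50, 14, 31, 28] -> [6, 36, 48, 4, -17, -48, -50, -14, -31, -28] -> [-17, -31] -> [] -> 0
  [-20, -1, 41, 45, -4, 19, -43] -> [20, 1, -41, -45, 4, -19, 43] -> [1, -41, -45, -19, 43] -> [1, 43] -> 2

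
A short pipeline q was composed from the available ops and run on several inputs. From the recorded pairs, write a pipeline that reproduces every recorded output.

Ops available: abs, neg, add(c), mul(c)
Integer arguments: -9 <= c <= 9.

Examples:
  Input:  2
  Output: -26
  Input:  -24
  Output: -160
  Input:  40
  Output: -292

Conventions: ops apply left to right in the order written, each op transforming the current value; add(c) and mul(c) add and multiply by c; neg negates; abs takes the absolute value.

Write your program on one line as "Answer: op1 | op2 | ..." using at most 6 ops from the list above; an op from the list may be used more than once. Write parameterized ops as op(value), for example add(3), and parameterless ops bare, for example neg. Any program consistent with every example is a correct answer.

mul(-7) | add(-4) | add(-6) | abs | neg | add(-2)

Check, running the answer program on each example:
  2 -> -14 -> -18 -> -24 -> 24 -> -24 -> -26
  -24 -> 168 -> 164 -> 158 -> 158 -> -158 -> -160
  40 -> -280 -> -284 -> -290 -> 290 -> -290 -> -292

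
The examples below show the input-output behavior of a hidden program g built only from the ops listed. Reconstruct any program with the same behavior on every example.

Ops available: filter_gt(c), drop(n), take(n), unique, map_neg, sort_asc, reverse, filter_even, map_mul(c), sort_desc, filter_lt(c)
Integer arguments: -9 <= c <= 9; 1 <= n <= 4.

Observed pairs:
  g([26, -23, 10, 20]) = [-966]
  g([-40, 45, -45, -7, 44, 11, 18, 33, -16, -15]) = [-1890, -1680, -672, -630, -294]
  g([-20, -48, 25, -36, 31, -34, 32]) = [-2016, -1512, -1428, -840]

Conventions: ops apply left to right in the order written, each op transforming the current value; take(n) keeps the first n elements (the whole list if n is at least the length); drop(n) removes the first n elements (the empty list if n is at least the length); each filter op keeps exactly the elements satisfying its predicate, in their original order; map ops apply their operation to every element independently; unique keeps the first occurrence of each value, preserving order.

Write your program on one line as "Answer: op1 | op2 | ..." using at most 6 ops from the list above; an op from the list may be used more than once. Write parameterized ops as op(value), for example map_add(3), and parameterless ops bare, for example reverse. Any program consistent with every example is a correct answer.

map_mul(7) | sort_asc | filter_lt(-9) | map_mul(-6) | map_neg

Check, running the answer program on each example:
  [26, -23, 10, 20] -> [182, -161, 70, 140] -> [-161, 70, 140, 182] -> [-161] -> [966] -> [-966]
  [-40, 45, -45, -7, 44, 11, 18, 33, -16, -15] -> [-280, 315, -315, -49, 308, 77, 126, 231, -112, -105] -> [-315, -280, -112, -105, -49, 77, 126, 231, 308, 315] -> [-315, -280, -112, -105, -49] -> [1890, 1680, 672, 630, 294] -> [-1890, -1680, -672, -630, -294]
  [-20, -48, 25, -36, 31, -34, 32] -> [-140, -336, 175, -252, 217, -238, 224] -> [-336, -252, -238, -140, 175, 217, 224] -> [-336, -252, -238, -140] -> [2016, 1512, 1428, 840] -> [-2016, -1512, -1428, -840]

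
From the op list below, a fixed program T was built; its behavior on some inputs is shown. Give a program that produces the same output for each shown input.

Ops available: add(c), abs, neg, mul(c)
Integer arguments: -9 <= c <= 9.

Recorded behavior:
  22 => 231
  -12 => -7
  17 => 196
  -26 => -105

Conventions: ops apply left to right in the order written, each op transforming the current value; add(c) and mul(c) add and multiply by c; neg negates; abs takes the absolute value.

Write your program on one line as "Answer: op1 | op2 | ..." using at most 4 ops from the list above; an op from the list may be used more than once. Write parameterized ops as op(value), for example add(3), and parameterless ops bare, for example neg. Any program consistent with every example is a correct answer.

add(7) | add(4) | neg | mul(-7)

Check, running the answer program on each example:
  22 -> 29 -> 33 -> -33 -> 231
  -12 -> -5 -> -1 -> 1 -> -7
  17 -> 24 -> 28 -> -28 -> 196
  -26 -> -19 -> -15 -> 15 -> -105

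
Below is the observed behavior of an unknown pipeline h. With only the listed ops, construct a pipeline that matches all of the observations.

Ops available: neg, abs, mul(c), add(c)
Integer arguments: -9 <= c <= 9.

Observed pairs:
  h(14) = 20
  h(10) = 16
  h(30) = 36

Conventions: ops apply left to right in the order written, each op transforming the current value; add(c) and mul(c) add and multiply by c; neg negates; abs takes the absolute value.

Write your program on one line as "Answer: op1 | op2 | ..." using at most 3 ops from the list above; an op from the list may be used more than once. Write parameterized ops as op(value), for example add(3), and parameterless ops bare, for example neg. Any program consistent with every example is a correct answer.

neg | add(-6) | abs

Check, running the answer program on each example:
  14 -> -14 -> -20 -> 20
  10 -> -10 -> -16 -> 16
  30 -> -30 -> -36 -> 36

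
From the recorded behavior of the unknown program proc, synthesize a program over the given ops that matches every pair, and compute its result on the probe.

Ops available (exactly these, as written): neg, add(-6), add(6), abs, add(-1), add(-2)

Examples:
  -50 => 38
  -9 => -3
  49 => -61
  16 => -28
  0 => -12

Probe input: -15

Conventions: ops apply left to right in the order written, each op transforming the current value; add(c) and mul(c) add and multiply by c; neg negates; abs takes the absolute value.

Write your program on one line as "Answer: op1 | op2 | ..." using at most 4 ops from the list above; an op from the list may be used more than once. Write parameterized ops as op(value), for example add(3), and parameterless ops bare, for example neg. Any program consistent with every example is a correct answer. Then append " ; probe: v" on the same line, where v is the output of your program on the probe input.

add(6) | neg | add(-6) ; probe: 3

Check, running the answer program on each example:
  -50 -> -44 -> 44 -> 38
  -9 -> -3 -> 3 -> -3
  49 -> 55 -> -55 -> -61
  16 -> 22 -> -22 -> -28
  0 -> 6 -> -6 -> -12
  probe: -15 -> -9 -> 9 -> 3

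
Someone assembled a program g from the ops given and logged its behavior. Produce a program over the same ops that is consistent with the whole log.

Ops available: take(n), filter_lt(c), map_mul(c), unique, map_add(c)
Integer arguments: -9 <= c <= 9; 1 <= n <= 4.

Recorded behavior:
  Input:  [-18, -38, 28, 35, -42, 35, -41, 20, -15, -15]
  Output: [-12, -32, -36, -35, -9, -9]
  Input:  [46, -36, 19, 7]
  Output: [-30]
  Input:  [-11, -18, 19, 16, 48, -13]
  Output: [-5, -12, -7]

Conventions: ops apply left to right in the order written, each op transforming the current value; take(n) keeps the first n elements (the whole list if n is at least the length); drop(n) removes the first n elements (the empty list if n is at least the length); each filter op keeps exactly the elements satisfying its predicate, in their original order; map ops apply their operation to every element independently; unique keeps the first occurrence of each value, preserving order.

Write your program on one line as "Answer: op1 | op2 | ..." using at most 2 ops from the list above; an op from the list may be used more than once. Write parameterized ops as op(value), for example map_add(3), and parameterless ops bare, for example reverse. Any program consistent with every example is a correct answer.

map_add(6) | filter_lt(9)

Check, running the answer program on each example:
  [-18, -38, 28, 35, -42, 35, -41, 20, -15, -15] -> [-12, -32, 34, 41, -36, 41, -35, 26, -9, -9] -> [-12, -32, -36, -35, -9, -9]
  [46, -36, 19, 7] -> [52, -30, 25, 13] -> [-30]
  [-11, -18, 19, 16, 48, -13] -> [-5, -12, 25, 22, 54, -7] -> [-5, -12, -7]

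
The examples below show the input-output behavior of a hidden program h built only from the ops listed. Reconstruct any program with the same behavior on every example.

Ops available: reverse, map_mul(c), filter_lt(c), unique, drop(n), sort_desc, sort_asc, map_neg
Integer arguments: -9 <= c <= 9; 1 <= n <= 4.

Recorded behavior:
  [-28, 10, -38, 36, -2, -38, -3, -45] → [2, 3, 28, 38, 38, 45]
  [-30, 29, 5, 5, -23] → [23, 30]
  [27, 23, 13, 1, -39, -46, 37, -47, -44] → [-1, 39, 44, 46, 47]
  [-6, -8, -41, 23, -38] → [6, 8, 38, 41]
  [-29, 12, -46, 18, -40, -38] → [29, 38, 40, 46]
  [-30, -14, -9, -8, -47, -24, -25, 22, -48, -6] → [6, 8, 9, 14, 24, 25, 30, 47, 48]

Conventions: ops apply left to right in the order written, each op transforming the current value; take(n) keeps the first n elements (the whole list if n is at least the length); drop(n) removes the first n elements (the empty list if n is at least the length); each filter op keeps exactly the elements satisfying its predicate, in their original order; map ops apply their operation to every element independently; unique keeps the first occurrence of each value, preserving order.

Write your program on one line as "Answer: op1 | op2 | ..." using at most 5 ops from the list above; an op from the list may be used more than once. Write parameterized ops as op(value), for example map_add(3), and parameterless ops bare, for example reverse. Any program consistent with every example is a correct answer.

reverse | filter_lt(3) | map_neg | sort_asc

Check, running the answer program on each example:
  [-28, 10, -38, 36, -2, -38, -3, -45] -> [-45, -3, -38, -2, 36, -38, 10, -28] -> [-45, -3, -38, -2, -38, -28] -> [45, 3, 38, 2, 38, 28] -> [2, 3, 28, 38, 38, 45]
  [-30, 29, 5, 5, -23] -> [-23, 5, 5, 29, -30] -> [-23, -30] -> [23, 30] -> [23, 30]
  [27, 23, 13, 1, -39, -46, 37, -47, -44] -> [-44, -47, 37, -46, -39, 1, 13, 23, 27] -> [-44, -47, -46, -39, 1] -> [44, 47, 46, 39, -1] -> [-1, 39, 44, 46, 47]
  [-6, -8, -41, 23, -38] -> [-38, 23, -41, -8, -6] -> [-38, -41, -8, -6] -> [38, 41, 8, 6] -> [6, 8, 38, 41]
  [-29, 12, -46, 18, -40, -38] -> [-38, -40, 18, -46, 12, -29] -> [-38, -40, -46, -29] -> [38, 40, 46, 29] -> [29, 38, 40, 46]
  [-30, -14, -9, -8, -47, -24, -25, 22, -48, -6] -> [-6, -48, 22, -25, -24, -47, -8, -9, -14, -30] -> [-6, -48, -25, -24, -47, -8, -9, -14, -30] -> [6, 48, 25, 24, 47, 8, 9, 14, 30] -> [6, 8, 9, 14, 24, 25, 30, 47, 48]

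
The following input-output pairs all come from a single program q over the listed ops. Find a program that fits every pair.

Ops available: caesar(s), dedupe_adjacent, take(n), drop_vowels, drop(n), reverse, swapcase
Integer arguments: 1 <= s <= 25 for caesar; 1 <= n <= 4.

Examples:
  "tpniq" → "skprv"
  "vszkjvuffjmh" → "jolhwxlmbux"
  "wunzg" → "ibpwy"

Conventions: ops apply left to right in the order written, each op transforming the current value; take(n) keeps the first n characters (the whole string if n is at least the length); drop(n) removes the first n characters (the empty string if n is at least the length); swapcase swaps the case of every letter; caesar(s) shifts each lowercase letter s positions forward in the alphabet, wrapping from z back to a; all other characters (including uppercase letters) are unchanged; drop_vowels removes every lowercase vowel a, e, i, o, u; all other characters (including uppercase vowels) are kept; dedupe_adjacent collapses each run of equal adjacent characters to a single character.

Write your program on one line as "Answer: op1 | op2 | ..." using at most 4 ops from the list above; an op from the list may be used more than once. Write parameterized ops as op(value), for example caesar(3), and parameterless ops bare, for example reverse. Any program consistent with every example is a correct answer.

dedupe_adjacent | caesar(2) | reverse

Check, running the answer program on each example:
  "tpniq" -> "tpniq" -> "vrpks" -> "skprv"
  "vszkjvuffjmh" -> "vszkjvufjmh" -> "xubmlxwhloj" -> "jolhwxlmbux"
  "wunzg" -> "wunzg" -> "ywpbi" -> "ibpwy"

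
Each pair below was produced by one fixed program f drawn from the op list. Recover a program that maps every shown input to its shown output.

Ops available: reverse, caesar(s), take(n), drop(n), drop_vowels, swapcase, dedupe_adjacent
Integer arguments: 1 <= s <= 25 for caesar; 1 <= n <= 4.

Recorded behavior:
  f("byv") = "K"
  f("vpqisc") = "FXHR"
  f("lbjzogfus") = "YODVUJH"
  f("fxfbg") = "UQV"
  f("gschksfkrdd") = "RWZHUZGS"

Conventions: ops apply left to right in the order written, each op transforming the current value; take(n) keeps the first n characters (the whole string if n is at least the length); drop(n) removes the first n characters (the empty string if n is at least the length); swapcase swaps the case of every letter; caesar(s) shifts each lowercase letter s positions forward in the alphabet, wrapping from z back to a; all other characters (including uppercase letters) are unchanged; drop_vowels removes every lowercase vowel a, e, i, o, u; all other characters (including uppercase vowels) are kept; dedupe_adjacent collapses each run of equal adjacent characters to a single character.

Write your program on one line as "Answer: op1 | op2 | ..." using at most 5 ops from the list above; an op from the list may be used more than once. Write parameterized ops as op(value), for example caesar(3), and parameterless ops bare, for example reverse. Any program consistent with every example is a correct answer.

drop(2) | caesar(15) | swapcase | dedupe_adjacent

Check, running the answer program on each example:
  "byv" -> "v" -> "k" -> "K" -> "K"
  "vpqisc" -> "qisc" -> "fxhr" -> "FXHR" -> "FXHR"
  "lbjzogfus" -> "jzogfus" -> "yodvujh" -> "YODVUJH" -> "YODVUJH"
  "fxfbg" -> "fbg" -> "uqv" -> "UQV" -> "UQV"
  "gschksfkrdd" -> "chksfkrdd" -> "rwzhuzgss" -> "RWZHUZGSS" -> "RWZHUZGS"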